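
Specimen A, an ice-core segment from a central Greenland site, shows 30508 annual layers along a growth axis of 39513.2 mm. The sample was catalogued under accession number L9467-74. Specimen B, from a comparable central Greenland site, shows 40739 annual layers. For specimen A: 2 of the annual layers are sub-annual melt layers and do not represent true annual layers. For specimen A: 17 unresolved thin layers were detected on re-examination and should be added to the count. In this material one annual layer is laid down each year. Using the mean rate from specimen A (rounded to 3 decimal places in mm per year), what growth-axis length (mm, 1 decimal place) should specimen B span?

Specimen A: adjusted count: 30508 − 2 + 17 = 30523 annual layers.
A: Extension rate ≈ 39513.2 / 30523 = 1.295 mm/yr.
B's length ≈ 1.295 × 40739 = 52757.0 mm.

52757.0 mm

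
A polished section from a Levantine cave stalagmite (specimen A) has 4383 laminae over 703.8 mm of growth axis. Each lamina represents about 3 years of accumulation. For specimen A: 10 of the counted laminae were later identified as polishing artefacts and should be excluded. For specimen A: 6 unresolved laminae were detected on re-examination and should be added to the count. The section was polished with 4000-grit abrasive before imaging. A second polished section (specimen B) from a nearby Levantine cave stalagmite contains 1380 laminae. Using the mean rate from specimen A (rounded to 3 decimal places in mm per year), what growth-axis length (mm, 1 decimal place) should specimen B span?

Specimen A: correcting the raw count gives 4383 − 10 + 6 = 4379 true laminae.
Specimen A: 4379 laminae at 3 years each span 4379 × 3 = 13137 years.
A: 703.8 mm over 13137 years gives 703.8 / 13137 ≈ 0.054 mm/year.
Specimen B: multiplying by 3 years per lamina: 1380 × 3 = 4140 years. B's length ≈ 0.054 × 4140 = 223.6 mm.

223.6 mm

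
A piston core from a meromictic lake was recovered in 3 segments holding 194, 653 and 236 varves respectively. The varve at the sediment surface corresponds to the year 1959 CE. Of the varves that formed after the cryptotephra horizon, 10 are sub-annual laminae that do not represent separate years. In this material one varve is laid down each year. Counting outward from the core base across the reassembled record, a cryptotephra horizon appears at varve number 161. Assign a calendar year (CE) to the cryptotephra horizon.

1047 CE

Total varves = 194 + 653 + 236 = 1083.
1083 − 161 = 922 varves lie beyond the cryptotephra horizon toward the sediment surface.
922 − 10 false = 912 true varves after the cryptotephra horizon.
The varve at the sediment surface is 1959 CE, so the cryptotephra horizon dates to 1959 − 912 = 1047 CE.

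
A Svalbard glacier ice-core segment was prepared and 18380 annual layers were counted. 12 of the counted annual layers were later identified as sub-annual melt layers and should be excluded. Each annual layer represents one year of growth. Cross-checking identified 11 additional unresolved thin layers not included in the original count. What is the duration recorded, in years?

Correcting the raw count gives 18380 − 12 + 11 = 18379 true annual layers.
With a one-to-one annual layer periodicity this is 18379 years.

18379 years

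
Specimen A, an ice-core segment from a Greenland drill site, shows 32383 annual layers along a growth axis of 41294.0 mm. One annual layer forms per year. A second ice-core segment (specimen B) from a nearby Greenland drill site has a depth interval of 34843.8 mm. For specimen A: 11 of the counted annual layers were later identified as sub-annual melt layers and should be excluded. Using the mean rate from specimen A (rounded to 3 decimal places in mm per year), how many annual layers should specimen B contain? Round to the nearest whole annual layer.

27307 annual layers

Specimen A: correcting the raw count gives 32383 − 11 = 32372 true annual layers.
A: 41294.0 mm over 32372 years gives 41294.0 / 32372 ≈ 1.276 mm/yr.
B spans 34843.8 / 1.276 = 27307.05 years ≈ 27307 annual layers.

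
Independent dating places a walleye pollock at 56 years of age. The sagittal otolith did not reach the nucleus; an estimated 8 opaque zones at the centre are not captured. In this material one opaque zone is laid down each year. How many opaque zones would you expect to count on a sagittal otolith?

One opaque zone per year gives 56 opaque zones over 56 years.
Subtracting the 8 opaque zones not captured gives 56 − 8 = 48 opaque zones in the record.

48 opaque zones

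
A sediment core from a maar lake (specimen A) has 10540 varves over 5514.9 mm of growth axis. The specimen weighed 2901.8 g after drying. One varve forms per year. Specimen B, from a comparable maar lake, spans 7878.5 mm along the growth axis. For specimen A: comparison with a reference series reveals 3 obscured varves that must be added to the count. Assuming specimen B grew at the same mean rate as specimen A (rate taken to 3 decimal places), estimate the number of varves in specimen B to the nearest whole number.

15064 varves

Specimen A: correcting the raw count gives 10540 + 3 = 10543 true varves.
A: Mean rate = 5514.9 mm / 10543 years ≈ 0.523 mm/year.
Specimen B: 7878.5 mm / 0.523 mm per year = 15064.05 years ≈ 15064 varves.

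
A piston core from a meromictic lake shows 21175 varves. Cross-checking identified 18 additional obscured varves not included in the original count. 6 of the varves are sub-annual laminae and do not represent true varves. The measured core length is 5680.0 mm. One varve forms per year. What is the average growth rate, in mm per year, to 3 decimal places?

0.268 mm per year

Correcting the raw count gives 21175 − 6 + 18 = 21187 true varves.
5680.0 mm over 21187 years gives 5680.0 / 21187 ≈ 0.268 mm per year.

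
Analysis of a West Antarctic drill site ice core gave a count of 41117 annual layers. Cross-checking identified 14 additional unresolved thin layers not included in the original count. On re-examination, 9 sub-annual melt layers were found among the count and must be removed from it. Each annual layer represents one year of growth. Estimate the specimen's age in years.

41122 years

Correcting the raw count gives 41117 − 9 + 14 = 41122 true annual layers.
One annual layer per year makes the duration 41122 years.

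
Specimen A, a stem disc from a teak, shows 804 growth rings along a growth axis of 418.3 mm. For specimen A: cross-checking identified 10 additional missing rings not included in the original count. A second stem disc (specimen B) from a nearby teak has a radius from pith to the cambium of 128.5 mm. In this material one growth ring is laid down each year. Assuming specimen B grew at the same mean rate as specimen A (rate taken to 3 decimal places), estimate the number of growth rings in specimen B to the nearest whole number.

250 growth rings

Specimen A: after corrections the count is 804 + 10 = 814 growth rings.
A: 418.3 mm over 814 years gives 418.3 / 814 ≈ 0.514 mm per year.
B spans 128.5 / 0.514 = 250.00 years ≈ 250 growth rings.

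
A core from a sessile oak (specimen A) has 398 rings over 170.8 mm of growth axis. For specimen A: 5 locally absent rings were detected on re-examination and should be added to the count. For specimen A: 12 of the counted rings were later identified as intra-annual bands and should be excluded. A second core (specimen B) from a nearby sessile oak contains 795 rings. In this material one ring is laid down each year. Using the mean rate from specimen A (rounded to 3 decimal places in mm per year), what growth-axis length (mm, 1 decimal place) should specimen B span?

347.4 mm

Specimen A: correcting the raw count gives 398 − 12 + 5 = 391 true rings.
A: 170.8 mm over 391 years gives 170.8 / 391 ≈ 0.437 mm/yr.
Length of B = 0.437 × 795 = 347.4 mm.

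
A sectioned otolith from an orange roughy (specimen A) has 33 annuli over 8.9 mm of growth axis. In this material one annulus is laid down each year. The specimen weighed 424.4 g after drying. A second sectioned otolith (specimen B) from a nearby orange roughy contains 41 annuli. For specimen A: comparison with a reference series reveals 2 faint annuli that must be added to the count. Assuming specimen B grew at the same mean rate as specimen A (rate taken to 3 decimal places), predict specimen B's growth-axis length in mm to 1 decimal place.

Specimen A: true annulus count = 33 + 2 = 35.
A: Mean rate = 8.9 mm / 35 years ≈ 0.254 mm/yr.
Length of B = 0.254 × 41 = 10.4 mm.

10.4 mm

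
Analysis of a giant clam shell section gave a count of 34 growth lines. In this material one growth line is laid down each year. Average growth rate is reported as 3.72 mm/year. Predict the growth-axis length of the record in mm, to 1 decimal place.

126.5 mm

34 years of growth are recorded.
34 years at 3.72 mm/year gives 3.72 × 34 = 126.5 mm.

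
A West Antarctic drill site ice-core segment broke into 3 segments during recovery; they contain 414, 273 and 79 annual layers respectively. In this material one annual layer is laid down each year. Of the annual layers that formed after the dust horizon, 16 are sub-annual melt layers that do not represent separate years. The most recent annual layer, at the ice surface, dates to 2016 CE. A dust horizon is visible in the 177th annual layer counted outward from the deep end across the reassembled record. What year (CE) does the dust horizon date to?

Total annual layers = 414 + 273 + 79 = 766.
766 − 177 = 589 annual layers lie beyond the dust horizon toward the ice surface.
Removing the 16 false annual layers leaves 589 − 16 = 573 true annual layers beyond the dust horizon.
The annual layer at the ice surface is 2016 CE, so the dust horizon dates to 2016 − 573 = 1443 CE.

1443 CE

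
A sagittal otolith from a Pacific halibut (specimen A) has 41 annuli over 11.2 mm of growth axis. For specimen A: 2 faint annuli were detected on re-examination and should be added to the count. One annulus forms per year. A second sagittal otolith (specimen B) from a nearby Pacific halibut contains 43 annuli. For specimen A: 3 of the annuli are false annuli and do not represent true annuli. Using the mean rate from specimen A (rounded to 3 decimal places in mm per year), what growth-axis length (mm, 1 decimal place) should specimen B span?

12.0 mm

Specimen A: correcting the raw count gives 41 − 3 + 2 = 40 true annuli.
A: Extension rate ≈ 11.2 / 40 = 0.280 mm/yr.
B's length ≈ 0.280 × 43 = 12.0 mm.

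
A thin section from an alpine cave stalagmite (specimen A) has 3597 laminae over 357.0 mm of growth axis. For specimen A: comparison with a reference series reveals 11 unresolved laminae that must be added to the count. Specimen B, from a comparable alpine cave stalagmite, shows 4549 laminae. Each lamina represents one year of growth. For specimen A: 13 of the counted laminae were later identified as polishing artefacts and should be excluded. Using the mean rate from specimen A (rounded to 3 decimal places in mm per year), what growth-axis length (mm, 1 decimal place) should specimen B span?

450.4 mm

Specimen A: correcting the raw count gives 3597 − 13 + 11 = 3595 true laminae.
A: Mean rate = 357.0 mm / 3595 years ≈ 0.099 mm per year.
Length of B = 0.099 × 4549 = 450.4 mm.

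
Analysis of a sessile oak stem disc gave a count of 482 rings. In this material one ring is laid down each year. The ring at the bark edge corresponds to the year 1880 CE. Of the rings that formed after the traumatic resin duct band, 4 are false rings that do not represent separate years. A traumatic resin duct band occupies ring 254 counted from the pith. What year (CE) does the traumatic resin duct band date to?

1656 CE

The traumatic resin duct band sits at ring 254 from the pith, so 482 − 254 = 228 rings formed after it.
Excluding 4 false rings: 228 − 4 = 224.
The ring at the bark edge is 1880 CE, so the traumatic resin duct band dates to 1880 − 224 = 1656 CE.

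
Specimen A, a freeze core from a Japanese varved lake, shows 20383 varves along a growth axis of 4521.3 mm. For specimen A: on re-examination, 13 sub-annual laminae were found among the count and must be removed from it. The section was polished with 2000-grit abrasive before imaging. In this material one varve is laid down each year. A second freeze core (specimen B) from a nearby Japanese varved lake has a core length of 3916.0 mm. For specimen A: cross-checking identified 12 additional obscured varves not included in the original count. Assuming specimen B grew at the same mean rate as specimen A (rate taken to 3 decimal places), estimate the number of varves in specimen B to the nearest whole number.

17640 varves

Specimen A: after corrections the count is 20383 − 13 + 12 = 20382 varves.
A: 4521.3 mm over 20382 years gives 4521.3 / 20382 ≈ 0.222 mm/year.
B spans 3916.0 / 0.222 = 17639.64 years ≈ 17640 varves.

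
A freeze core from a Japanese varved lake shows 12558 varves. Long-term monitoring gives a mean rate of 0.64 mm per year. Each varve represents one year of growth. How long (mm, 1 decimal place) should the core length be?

8037.1 mm

12558 years of growth are recorded.
12558 years at 0.64 mm/year gives 0.64 × 12558 = 8037.1 mm.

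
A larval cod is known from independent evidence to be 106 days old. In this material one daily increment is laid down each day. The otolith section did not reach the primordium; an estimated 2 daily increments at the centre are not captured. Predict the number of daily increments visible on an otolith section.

One daily increment per day gives 106 daily increments over 106 days.
106 − 2 missed = 104 daily increments expected in the prepared section.

104 daily increments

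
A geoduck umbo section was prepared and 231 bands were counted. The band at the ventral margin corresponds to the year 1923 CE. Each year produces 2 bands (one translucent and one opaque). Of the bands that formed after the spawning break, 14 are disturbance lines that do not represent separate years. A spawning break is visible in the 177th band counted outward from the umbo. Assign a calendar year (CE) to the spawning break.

1903 CE

Between band 177 and the ventral margin there are 231 − 177 = 54 bands.
Excluding 14 false bands: 54 − 14 = 40.
With 2 bands per year, 40 / 2 = 20 years.
Counting back 20 years from 1923 CE places the spawning break in 1923 − 20 = 1903 CE.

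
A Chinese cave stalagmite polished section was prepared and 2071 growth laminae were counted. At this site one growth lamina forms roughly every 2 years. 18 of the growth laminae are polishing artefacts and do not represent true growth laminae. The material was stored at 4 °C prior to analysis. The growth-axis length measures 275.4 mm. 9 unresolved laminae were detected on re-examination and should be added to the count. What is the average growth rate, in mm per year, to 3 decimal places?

True growth lamina count = 2071 − 18 + 9 = 2062.
At 2 years per growth lamina, 2062 × 2 = 4124 years.
Extension rate ≈ 275.4 / 4124 = 0.067 mm per year.

0.067 mm per year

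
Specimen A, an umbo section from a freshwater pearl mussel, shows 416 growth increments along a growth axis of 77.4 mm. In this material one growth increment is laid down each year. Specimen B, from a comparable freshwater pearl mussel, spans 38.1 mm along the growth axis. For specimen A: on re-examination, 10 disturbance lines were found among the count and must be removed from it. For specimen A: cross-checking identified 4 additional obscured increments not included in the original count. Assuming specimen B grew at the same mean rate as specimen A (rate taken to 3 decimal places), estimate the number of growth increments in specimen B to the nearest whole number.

202 growth increments

Specimen A: true growth increment count = 416 − 10 + 4 = 410.
A: 77.4 mm over 410 years gives 77.4 / 410 ≈ 0.189 mm per year.
For B, 38.1 / 0.189 = 201.59 years ≈ 202 growth increments.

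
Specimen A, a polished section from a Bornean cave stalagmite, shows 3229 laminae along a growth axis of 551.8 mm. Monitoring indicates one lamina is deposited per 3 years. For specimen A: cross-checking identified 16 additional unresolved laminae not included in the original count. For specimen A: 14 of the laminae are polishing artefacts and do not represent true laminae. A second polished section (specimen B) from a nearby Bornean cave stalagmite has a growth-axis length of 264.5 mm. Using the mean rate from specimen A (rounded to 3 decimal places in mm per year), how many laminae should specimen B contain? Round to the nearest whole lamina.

Specimen A: adjusted count: 3229 − 14 + 16 = 3231 laminae.
Specimen A: multiplying by 3 years per lamina: 3231 × 3 = 9693 years.
A: Mean rate = 551.8 mm / 9693 years ≈ 0.057 mm/yr.
For B, 264.5 / 0.057 = 4640.35 years; at 3 years per lamina that is 4640.35 / 3 ≈ 1547 laminae.

1547 laminae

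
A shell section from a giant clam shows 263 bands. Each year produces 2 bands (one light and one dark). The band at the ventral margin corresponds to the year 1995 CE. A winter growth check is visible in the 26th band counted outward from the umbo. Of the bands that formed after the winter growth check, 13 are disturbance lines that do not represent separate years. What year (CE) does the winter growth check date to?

1883 CE

Between band 26 and the ventral margin there are 263 − 26 = 237 bands.
237 − 13 false = 224 true bands after the winter growth check.
With 2 bands per year, 224 / 2 = 112 years.
1995 − 112 = 1883 CE.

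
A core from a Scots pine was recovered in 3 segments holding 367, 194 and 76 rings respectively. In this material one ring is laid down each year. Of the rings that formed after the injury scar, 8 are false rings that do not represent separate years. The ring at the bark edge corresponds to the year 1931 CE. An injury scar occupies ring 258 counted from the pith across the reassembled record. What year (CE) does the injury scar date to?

Total rings = 367 + 194 + 76 = 637.
The injury scar sits at ring 258 from the pith, so 637 − 258 = 379 rings formed after it.
379 − 8 false = 371 true rings after the injury scar.
Counting back 371 years from 1931 CE places the injury scar in 1931 − 371 = 1560 CE.

1560 CE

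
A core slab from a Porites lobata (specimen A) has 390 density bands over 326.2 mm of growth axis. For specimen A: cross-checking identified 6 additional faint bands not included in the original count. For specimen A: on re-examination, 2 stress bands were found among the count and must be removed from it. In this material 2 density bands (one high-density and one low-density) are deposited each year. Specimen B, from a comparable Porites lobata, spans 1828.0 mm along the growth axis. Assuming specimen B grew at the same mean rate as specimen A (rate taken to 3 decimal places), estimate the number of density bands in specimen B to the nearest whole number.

Specimen A: correcting the raw count gives 390 − 2 + 6 = 394 true density bands.
Specimen A: with 2 density bands per year, 394 / 2 = 197 years.
A: 326.2 mm over 197 years gives 326.2 / 197 ≈ 1.656 mm/year.
For B, 1828.0 / 1.656 = 1103.86 years; at 2 density bands per year that is 1103.86 × 2 ≈ 2208 density bands.

2208 density bands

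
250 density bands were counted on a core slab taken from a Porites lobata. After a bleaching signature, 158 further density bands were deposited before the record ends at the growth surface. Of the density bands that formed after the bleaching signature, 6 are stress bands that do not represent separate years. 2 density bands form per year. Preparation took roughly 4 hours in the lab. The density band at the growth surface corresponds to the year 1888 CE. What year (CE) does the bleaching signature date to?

1812 CE

There are 158 density bands younger than the bleaching signature.
158 − 6 false = 152 true density bands after the bleaching signature.
152 density bands at 2 per year is 152 / 2 = 76 years.
1888 − 76 = 1812 CE.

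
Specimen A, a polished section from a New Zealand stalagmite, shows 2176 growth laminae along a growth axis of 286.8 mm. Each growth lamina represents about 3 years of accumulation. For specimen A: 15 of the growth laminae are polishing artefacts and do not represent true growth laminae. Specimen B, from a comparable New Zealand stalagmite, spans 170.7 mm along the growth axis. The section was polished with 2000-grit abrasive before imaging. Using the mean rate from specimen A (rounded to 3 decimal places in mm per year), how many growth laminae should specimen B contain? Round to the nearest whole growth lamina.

1293 growth laminae

Specimen A: correcting the raw count gives 2176 − 15 = 2161 true growth laminae.
Specimen A: at 3 years per growth lamina, 2161 × 3 = 6483 years.
A: 286.8 mm over 6483 years gives 286.8 / 6483 ≈ 0.044 mm/yr.
For B, 170.7 / 0.044 = 3879.55 years; at 3 years per growth lamina that is 3879.55 / 3 ≈ 1293 growth laminae.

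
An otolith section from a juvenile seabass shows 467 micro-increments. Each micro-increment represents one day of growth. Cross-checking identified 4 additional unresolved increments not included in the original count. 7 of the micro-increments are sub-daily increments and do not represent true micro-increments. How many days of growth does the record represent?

Adjusted count: 467 − 7 + 4 = 464 micro-increments.
With a one-to-one micro-increment periodicity this is 464 days.

464 days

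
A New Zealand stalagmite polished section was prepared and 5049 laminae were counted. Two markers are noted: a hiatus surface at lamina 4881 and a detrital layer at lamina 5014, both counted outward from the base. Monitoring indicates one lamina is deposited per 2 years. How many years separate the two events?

266 yr

5014 − 4881 = 133 laminae lie between the two events.
133 laminae at 2 years each span 133 × 2 = 266 years.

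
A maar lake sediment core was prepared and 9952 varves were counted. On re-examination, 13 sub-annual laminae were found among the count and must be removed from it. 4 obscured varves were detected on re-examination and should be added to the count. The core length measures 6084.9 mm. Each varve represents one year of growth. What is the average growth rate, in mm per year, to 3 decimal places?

0.612 mm per year

After corrections the count is 9952 − 13 + 4 = 9943 varves.
Mean rate = 6084.9 mm / 9943 years ≈ 0.612 mm per year.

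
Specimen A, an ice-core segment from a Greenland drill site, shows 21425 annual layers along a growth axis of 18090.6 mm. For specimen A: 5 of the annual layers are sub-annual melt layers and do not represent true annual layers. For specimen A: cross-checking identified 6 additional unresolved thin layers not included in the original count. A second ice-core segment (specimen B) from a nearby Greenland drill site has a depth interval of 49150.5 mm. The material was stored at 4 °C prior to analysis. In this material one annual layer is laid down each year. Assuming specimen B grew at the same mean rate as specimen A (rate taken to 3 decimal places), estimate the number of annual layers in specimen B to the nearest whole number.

Specimen A: correcting the raw count gives 21425 − 5 + 6 = 21426 true annual layers.
A: Mean rate = 18090.6 mm / 21426 years ≈ 0.844 mm per year.
For B, 49150.5 / 0.844 = 58235.19 years ≈ 58235 annual layers.

58235 annual layers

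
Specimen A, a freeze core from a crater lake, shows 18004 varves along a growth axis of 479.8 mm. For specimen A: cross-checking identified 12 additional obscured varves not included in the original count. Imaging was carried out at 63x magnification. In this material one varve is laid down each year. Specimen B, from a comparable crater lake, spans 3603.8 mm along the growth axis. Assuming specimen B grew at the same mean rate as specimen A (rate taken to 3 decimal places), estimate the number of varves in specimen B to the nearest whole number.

133474 varves

Specimen A: after corrections the count is 18004 + 12 = 18016 varves.
A: Extension rate ≈ 479.8 / 18016 = 0.027 mm/yr.
Specimen B: 3603.8 mm / 0.027 mm per year = 133474.07 years ≈ 133474 varves.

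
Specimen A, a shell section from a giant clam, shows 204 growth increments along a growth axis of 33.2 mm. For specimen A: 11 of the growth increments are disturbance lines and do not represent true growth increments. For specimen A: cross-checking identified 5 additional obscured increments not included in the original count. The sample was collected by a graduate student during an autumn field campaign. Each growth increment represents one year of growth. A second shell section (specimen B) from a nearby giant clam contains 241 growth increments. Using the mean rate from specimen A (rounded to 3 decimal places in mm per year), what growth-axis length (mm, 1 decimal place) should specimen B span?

40.5 mm

Specimen A: correcting the raw count gives 204 − 11 + 5 = 198 true growth increments.
A: Extension rate ≈ 33.2 / 198 = 0.168 mm/yr.
For B, 0.168 mm/year × 241 years = 40.5 mm.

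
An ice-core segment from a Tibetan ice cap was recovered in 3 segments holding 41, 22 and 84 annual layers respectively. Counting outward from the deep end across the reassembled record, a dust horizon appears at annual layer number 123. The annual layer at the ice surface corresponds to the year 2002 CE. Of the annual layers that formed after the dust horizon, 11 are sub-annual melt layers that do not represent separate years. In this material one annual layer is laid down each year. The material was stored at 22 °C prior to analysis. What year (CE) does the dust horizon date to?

1989 CE

Total annual layers = 41 + 22 + 84 = 147.
Between annual layer 123 and the ice surface there are 147 − 123 = 24 annual layers.
Excluding 11 false annual layers: 24 − 11 = 13.
2002 − 13 = 1989 CE.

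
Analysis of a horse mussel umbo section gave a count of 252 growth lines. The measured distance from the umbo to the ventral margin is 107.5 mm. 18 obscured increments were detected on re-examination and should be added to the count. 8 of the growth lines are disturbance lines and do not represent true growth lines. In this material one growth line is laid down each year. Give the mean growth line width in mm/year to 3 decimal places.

0.410 mm/year

Adjusted count: 252 − 8 + 18 = 262 growth lines.
Mean rate = 107.5 mm / 262 years ≈ 0.410 mm/year.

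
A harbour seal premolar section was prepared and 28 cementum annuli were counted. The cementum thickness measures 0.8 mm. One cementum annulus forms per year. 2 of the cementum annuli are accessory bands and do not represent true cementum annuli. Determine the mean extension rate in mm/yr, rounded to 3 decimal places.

After corrections the count is 28 − 2 = 26 cementum annuli.
0.8 mm over 26 years gives 0.8 / 26 ≈ 0.031 mm/yr.

0.031 mm/yr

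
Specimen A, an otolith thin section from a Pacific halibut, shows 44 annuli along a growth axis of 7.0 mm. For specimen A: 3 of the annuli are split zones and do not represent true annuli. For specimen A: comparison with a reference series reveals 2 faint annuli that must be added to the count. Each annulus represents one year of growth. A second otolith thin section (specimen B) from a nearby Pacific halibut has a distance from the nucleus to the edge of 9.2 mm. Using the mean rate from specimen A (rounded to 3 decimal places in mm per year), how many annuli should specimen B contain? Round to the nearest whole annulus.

56 annuli

Specimen A: correcting the raw count gives 44 − 3 + 2 = 43 true annuli.
A: 7.0 mm over 43 years gives 7.0 / 43 ≈ 0.163 mm per year.
B spans 9.2 / 0.163 = 56.44 years ≈ 56 annuli.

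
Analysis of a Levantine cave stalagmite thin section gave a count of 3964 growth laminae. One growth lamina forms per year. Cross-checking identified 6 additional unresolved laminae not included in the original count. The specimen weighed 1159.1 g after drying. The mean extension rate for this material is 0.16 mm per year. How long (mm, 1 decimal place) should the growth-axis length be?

Adjusted count: 3964 + 6 = 3970 growth laminae.
3970 years at 0.16 mm/year gives 0.16 × 3970 = 635.2 mm.

635.2 mm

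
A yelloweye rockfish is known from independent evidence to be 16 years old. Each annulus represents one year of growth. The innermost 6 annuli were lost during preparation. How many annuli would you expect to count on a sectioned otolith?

Expected annuli over 16 years: 16.
16 − 6 missed = 10 annuli expected in the prepared section.

10 annuli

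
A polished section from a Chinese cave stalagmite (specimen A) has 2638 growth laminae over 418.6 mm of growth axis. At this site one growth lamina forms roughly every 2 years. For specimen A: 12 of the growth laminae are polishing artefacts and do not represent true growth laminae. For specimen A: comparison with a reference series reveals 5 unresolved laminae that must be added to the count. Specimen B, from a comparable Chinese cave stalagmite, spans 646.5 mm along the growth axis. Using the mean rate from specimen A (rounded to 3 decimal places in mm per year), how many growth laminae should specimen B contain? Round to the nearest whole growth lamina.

Specimen A: correcting the raw count gives 2638 − 12 + 5 = 2631 true growth laminae.
Specimen A: 2631 growth laminae at 2 years each span 2631 × 2 = 5262 years.
A: Mean rate = 418.6 mm / 5262 years ≈ 0.080 mm/yr.
B spans 646.5 / 0.080 = 8081.25 years; at 2 years per growth lamina that is 8081.25 / 2 ≈ 4041 growth laminae.

4041 growth laminae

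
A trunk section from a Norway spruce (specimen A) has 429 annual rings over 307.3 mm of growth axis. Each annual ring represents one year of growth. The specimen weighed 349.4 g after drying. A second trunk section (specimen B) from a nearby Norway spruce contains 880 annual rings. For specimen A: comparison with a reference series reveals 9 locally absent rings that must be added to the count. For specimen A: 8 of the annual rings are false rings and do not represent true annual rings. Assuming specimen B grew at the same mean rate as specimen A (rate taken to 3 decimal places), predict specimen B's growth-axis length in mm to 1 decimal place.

629.2 mm

Specimen A: after corrections the count is 429 − 8 + 9 = 430 annual rings.
A: Extension rate ≈ 307.3 / 430 = 0.715 mm per year.
B's length ≈ 0.715 × 880 = 629.2 mm.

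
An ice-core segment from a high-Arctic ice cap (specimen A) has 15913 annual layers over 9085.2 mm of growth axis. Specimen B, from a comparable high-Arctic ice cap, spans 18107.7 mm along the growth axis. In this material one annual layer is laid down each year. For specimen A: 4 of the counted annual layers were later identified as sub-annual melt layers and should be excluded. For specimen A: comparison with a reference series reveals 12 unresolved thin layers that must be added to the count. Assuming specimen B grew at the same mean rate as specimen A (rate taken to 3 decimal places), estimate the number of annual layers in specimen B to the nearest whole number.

31712 annual layers

Specimen A: adjusted count: 15913 − 4 + 12 = 15921 annual layers.
A: Mean rate = 9085.2 mm / 15921 years ≈ 0.571 mm per year.
Specimen B: 18107.7 mm / 0.571 mm per year = 31712.26 years ≈ 31712 annual layers.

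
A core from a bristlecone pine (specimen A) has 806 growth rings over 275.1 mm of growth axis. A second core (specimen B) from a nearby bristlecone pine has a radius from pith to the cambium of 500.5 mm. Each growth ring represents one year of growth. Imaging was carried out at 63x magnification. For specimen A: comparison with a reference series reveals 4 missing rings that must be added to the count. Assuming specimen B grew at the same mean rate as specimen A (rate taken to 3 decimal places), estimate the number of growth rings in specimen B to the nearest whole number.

1472 growth rings

Specimen A: correcting the raw count gives 806 + 4 = 810 true growth rings.
A: Extension rate ≈ 275.1 / 810 = 0.340 mm/year.
B spans 500.5 / 0.340 = 1472.06 years ≈ 1472 growth rings.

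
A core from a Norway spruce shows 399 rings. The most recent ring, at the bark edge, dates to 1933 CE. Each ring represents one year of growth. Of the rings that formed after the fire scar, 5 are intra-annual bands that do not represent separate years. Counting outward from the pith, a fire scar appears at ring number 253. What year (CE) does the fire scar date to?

1792 CE

Between ring 253 and the bark edge there are 399 − 253 = 146 rings.
146 − 5 false = 141 true rings after the fire scar.
1933 − 141 = 1792 CE.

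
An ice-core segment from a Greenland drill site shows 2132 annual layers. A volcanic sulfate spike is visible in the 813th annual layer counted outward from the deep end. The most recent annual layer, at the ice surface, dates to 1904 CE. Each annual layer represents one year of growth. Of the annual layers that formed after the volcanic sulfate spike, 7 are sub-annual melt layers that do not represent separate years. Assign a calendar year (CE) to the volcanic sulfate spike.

The volcanic sulfate spike sits at annual layer 813 from the deep end, so 2132 − 813 = 1319 annual layers formed after it.
Removing the 7 false annual layers leaves 1319 − 7 = 1312 true annual layers beyond the volcanic sulfate spike.
1904 − 1312 = 592 CE.

592 CE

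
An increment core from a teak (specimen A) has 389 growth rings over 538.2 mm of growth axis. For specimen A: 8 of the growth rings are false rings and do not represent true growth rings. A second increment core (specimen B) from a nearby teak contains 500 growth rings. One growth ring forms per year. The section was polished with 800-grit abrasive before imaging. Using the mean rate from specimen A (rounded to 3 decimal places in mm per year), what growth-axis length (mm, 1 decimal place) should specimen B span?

Specimen A: adjusted count: 389 − 8 = 381 growth rings.
A: Mean rate = 538.2 mm / 381 years ≈ 1.413 mm/year.
For B, 1.413 mm/year × 500 years = 706.5 mm.

706.5 mm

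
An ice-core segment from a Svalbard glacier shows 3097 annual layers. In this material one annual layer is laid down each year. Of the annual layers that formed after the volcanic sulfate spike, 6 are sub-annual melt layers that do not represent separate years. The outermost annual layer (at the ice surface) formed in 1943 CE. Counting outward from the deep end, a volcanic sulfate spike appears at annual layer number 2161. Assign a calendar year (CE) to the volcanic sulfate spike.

1013 CE

The volcanic sulfate spike sits at annual layer 2161 from the deep end, so 3097 − 2161 = 936 annual layers formed after it.
936 − 6 false = 930 true annual layers after the volcanic sulfate spike.
The annual layer at the ice surface is 1943 CE, so the volcanic sulfate spike dates to 1943 − 930 = 1013 CE.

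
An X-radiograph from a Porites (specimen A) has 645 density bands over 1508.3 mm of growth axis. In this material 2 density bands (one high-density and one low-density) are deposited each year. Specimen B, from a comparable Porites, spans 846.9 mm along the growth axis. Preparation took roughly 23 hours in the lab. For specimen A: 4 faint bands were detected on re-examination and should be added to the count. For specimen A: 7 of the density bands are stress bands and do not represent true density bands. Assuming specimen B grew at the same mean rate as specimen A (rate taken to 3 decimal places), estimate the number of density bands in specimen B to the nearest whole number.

360 density bands

Specimen A: adjusted count: 645 − 7 + 4 = 642 density bands.
Specimen A: 642 density bands at 2 per year is 642 / 2 = 321 years.
A: Extension rate ≈ 1508.3 / 321 = 4.699 mm per year.
For B, 846.9 / 4.699 = 180.23 years; at 2 density bands per year that is 180.23 × 2 ≈ 360 density bands.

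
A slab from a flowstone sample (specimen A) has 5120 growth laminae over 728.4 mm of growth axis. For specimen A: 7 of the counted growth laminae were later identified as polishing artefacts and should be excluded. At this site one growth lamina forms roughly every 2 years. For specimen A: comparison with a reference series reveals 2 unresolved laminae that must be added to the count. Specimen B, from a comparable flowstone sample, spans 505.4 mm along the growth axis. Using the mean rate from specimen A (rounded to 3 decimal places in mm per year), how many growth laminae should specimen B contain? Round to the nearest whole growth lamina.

3559 growth laminae

Specimen A: true growth lamina count = 5120 − 7 + 2 = 5115.
Specimen A: at 2 years per growth lamina, 5115 × 2 = 10230 years.
A: Extension rate ≈ 728.4 / 10230 = 0.071 mm/yr.
For B, 505.4 / 0.071 = 7118.31 years; at 2 years per growth lamina that is 7118.31 / 2 ≈ 3559 growth laminae.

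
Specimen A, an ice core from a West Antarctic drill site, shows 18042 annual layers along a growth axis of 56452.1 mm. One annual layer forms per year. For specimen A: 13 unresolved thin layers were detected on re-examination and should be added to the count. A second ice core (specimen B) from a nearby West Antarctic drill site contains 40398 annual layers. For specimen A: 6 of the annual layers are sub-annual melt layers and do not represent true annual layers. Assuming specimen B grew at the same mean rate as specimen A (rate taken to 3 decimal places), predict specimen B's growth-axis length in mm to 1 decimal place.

126364.9 mm

Specimen A: true annual layer count = 18042 − 6 + 13 = 18049.
A: Extension rate ≈ 56452.1 / 18049 = 3.128 mm/yr.
For B, 3.128 mm/year × 40398 years = 126364.9 mm.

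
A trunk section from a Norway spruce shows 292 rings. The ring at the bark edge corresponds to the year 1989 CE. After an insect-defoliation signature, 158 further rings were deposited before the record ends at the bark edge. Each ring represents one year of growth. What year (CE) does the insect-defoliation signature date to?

1831 CE

158 rings formed after the insect-defoliation signature.
Counting back 158 years from 1989 CE places the insect-defoliation signature in 1989 − 158 = 1831 CE.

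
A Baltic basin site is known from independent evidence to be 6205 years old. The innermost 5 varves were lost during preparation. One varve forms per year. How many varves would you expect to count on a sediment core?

At one varve per year, 6205 years correspond to 6205 varves.
Subtracting the 5 varves not captured gives 6205 − 5 = 6200 varves in the record.

6200 varves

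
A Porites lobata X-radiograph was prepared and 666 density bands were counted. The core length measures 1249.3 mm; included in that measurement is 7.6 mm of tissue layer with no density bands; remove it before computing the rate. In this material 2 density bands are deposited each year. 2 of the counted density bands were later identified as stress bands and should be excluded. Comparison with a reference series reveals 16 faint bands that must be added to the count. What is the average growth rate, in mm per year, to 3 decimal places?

After corrections the count is 666 − 2 + 16 = 680 density bands.
680 density bands at 2 per year is 680 / 2 = 340 years.
Net length = 1249.3 − 7.6 = 1241.7 mm.
1241.7 mm over 340 years gives 1241.7 / 340 ≈ 3.652 mm per year.

3.652 mm per year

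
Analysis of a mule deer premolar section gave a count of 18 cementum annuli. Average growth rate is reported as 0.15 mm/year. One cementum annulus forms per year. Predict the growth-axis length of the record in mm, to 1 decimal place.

The record spans 18 years at 0.15 mm per year.
18 years at 0.15 mm/year gives 0.15 × 18 = 2.7 mm.

2.7 mm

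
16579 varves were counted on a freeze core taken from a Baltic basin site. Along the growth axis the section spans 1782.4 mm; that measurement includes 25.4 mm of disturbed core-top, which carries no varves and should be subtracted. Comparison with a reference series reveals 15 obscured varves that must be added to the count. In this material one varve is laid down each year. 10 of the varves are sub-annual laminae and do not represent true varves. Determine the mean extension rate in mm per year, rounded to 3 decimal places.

True varve count = 16579 − 10 + 15 = 16584.
Removing the 25.4 mm offcut leaves 1782.4 − 25.4 = 1757.0 mm.
Extension rate ≈ 1757.0 / 16584 = 0.106 mm per year.

0.106 mm per year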